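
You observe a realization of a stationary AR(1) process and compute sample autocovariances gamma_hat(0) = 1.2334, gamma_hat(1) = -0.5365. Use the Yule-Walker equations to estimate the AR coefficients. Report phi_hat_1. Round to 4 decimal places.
\hat\phi_{1} = -0.4350

The Yule-Walker equations for an AR(p) process read, in matrix form,
  Gamma_p phi = r_p,   with   (Gamma_p)_{ij} = gamma(|i - j|),
                       (r_p)_i = gamma(i),   i,j = 1..p.
Substitute the sample gammas (Toeplitz matrix and right-hand side of size 1):
  Gamma_p = [[1.2334]]
  r_p     = [-0.5365]
With p = 1 this is the single equation gamma(0) phi_1 = gamma(1):
  phi_hat_1 = gamma(1) / gamma(0) = -0.5365 / 1.2334 = -0.4350.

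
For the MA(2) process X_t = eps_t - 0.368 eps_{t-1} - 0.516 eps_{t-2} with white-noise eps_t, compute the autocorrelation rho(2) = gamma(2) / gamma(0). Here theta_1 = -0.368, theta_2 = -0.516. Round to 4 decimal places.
\rho(2) = -0.3681

For an MA(q) process with theta_0 = 1, the autocovariance is
  gamma(k) = sigma^2 * sum_{i=0..q-k} theta_i * theta_{i+k},
and rho(k) = gamma(k) / gamma(0). Sigma^2 cancels.
  numerator   = (1)*(-0.516) = -0.516.
  denominator = (1)^2 + (-0.368)^2 + (-0.516)^2 = 1.40168.
  rho(2) = -0.516 / 1.40168 = -0.3681.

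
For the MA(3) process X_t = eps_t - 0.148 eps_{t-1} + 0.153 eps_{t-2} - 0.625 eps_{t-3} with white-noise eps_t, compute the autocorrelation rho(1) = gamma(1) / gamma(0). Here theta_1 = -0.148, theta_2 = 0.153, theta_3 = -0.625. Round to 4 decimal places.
\rho(1) = -0.1854

For an MA(q) process with theta_0 = 1, the autocovariance is
  gamma(k) = sigma^2 * sum_{i=0..q-k} theta_i * theta_{i+k},
and rho(k) = gamma(k) / gamma(0). Sigma^2 cancels.
  numerator   = (1)*(-0.148) + (-0.148)*(0.153) + (0.153)*(-0.625) = -0.266269.
  denominator = (1)^2 + (-0.148)^2 + (0.153)^2 + (-0.625)^2 = 1.435938.
  rho(1) = -0.266269 / 1.435938 = -0.1854.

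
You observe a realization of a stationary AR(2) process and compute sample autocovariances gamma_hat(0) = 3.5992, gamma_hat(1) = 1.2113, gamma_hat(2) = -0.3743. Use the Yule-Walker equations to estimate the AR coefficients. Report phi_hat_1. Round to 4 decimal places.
\hat\phi_{1} = 0.4190

The Yule-Walker equations for an AR(p) process read, in matrix form,
  Gamma_p phi = r_p,   with   (Gamma_p)_{ij} = gamma(|i - j|),
                       (r_p)_i = gamma(i),   i,j = 1..p.
Substitute the sample gammas (Toeplitz matrix and right-hand side of size 2):
  Gamma_p = [[3.5992, 1.2113], [1.2113, 3.5992]]
  r_p     = [1.2113, -0.3743]
Written out:
  3.5992 phi_1 + 1.2113 phi_2 = 1.2113
  1.2113 phi_1 + 3.5992 phi_2 = -0.3743
Solve by Cramer's rule:
  det = gamma(0)^2 - gamma(1)^2 = (3.5992)^2 - (1.2113)^2 = 12.95424064 - 1.46724769 = 11.48699295
  phi_hat_1 = [gamma(1) gamma(0) - gamma(1) gamma(2)] / det = [(1.2113)(3.5992) - (1.2113)(-0.3743)] / 11.48699295 = 4.81310055 / 11.48699295 = 0.419
  phi_hat_2 = [gamma(0) gamma(2) - gamma(1)^2] / det = [(3.5992)(-0.3743) - (1.2113)^2] / 11.48699295 = -2.81442825 / 11.48699295 = -0.245
So phi_hat = [0.4190, -0.2450].
Therefore phi_hat_1 = 0.4190.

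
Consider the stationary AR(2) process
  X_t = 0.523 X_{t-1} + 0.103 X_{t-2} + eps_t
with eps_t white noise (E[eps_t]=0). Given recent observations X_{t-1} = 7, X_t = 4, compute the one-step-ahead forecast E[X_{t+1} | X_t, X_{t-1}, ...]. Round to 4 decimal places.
E[X_{t+1} \mid \mathcal F_t] = 2.8130

For an AR(p) model X_t = c + sum_i phi_i X_{t-i} + eps_t, the
one-step-ahead conditional mean is
  E[X_{t+1} | X_t, ...] = c + sum_i phi_i X_{t+1-i}.
Substitute known values:
  E[X_{t+1} | ...] = (0.523) * (4) + (0.103) * (7)
                   = 2.8130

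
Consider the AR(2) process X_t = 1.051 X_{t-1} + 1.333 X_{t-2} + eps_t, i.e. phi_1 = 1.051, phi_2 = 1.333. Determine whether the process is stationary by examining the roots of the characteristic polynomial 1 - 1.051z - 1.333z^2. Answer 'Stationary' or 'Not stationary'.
\text{Not stationary}

The AR(p) characteristic polynomial is P(z) = 1 - 1.051z - 1.333z^2.
Stationarity requires all roots to lie outside the unit circle, i.e. |z| > 1 for every root.
Set 1 + (-1.051) z + (-1.333) z^2 = 0, i.e. a z^2 + b z + c = 0 with a = -1.333, b = -1.051, c = 1.
Discriminant D = b^2 - 4ac = (-1.051)^2 - 4*(-1.333)*1 = 1.104601 - (-5.332) = 6.436601.
D >= 0, so the roots are real: z = (-b +/- sqrt(D)) / (2a) = (1.051 +/- 2.537046) / (-2.666).
  z_1 = (1.051 + 2.537046) / (-2.666) = -1.3459,   |z_1| = 1.3459.
  z_2 = (1.051 - 2.537046) / (-2.666) = 0.5574,   |z_2| = 0.5574.
Moduli of all roots: 1.3459, 0.5574.
All moduli strictly greater than 1? No.
Verdict: Not stationary.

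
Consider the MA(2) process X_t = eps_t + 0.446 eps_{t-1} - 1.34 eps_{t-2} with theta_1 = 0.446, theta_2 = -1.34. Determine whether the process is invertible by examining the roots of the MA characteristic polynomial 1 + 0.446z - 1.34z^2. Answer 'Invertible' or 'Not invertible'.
\text{Not invertible}

The MA(q) characteristic polynomial is P(z) = 1 + 0.446z - 1.34z^2.
Invertibility requires all roots to lie outside the unit circle, i.e. |z| > 1 for every root.
Set 1 + (0.446) z + (-1.34) z^2 = 0, i.e. a z^2 + b z + c = 0 with a = -1.34, b = 0.446, c = 1.
Discriminant D = b^2 - 4ac = (0.446)^2 - 4*(-1.34)*1 = 0.198916 - (-5.36) = 5.558916.
D >= 0, so the roots are real: z = (-b +/- sqrt(D)) / (2a) = (-0.446 +/- 2.357735) / (-2.68).
  z_1 = (-0.446 + 2.357735) / (-2.68) = -0.7133,   |z_1| = 0.7133.
  z_2 = (-0.446 - 2.357735) / (-2.68) = 1.0462,   |z_2| = 1.0462.
Moduli of all roots: 0.7133, 1.0462.
All moduli strictly greater than 1? No.
Verdict: Not invertible.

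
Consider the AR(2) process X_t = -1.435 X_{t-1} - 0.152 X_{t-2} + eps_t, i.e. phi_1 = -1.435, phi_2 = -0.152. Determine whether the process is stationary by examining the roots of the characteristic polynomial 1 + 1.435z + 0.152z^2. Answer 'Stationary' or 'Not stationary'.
\text{Not stationary}

The AR(p) characteristic polynomial is P(z) = 1 + 1.435z + 0.152z^2.
Stationarity requires all roots to lie outside the unit circle, i.e. |z| > 1 for every root.
Set 1 + (1.435) z + (0.152) z^2 = 0, i.e. a z^2 + b z + c = 0 with a = 0.152, b = 1.435, c = 1.
Discriminant D = b^2 - 4ac = (1.435)^2 - 4*(0.152)*1 = 2.059225 - (0.608) = 1.451225.
D >= 0, so the roots are real: z = (-b +/- sqrt(D)) / (2a) = (-1.435 +/- 1.204668) / (0.304).
  z_1 = (-1.435 + 1.204668) / (0.304) = -0.7577,   |z_1| = 0.7577.
  z_2 = (-1.435 - 1.204668) / (0.304) = -8.6831,   |z_2| = 8.6831.
Moduli of all roots: 0.7577, 8.6831.
All moduli strictly greater than 1? No.
Verdict: Not stationary.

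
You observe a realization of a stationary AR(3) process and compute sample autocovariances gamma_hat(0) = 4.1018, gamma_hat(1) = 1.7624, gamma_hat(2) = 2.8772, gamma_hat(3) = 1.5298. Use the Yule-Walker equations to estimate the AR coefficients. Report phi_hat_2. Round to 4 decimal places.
\hat\phi_{2} = 0.6370

The Yule-Walker equations for an AR(p) process read, in matrix form,
  Gamma_p phi = r_p,   with   (Gamma_p)_{ij} = gamma(|i - j|),
                       (r_p)_i = gamma(i),   i,j = 1..p.
Substitute the sample gammas (Toeplitz matrix and right-hand side of size 3):
  Gamma_p = [[4.1018, 1.7624, 2.8772], [1.7624, 4.1018, 1.7624], [2.8772, 1.7624, 4.1018]]
  r_p     = [1.7624, 2.8772, 1.5298]
Written out (R1..R3):
  (R1) 4.1018 phi_1 + 1.7624 phi_2 + 2.8772 phi_3 = 1.7624
  (R2) 1.7624 phi_1 + 4.1018 phi_2 + 1.7624 phi_3 = 2.8772
  (R3) 2.8772 phi_1 + 1.7624 phi_2 + 4.1018 phi_3 = 1.5298
Gaussian elimination:
  R2 <- R2 - (1.7624/4.1018) R1 = R2 - (0.429665) R1:  3.344558 phi_2 + 0.526168 phi_3 = 2.119958
  R3 <- R3 - (2.8772/4.1018) R1 = R3 - (0.701448) R1:  0.526168 phi_2 + 2.083593 phi_3 = 0.293568
  R3 <- R3 - (0.526168/3.344558) R2 = R3 - (0.157321) R2:  2.000816 phi_3 = -0.039945
Back-substitution:
  phi_hat_3 = -0.039945 / 2.000816 = -0.019964
  phi_hat_2 = (2.119958 - (0.526168)(-0.019964)) / 3.344558 = 0.636994
  phi_hat_1 = (1.7624 - (1.7624)(0.636994) - (2.8772)(-0.019964)) / 4.1018 = 0.169975
So phi_hat = [0.1700, 0.6370, -0.0200].
Therefore phi_hat_2 = 0.6370.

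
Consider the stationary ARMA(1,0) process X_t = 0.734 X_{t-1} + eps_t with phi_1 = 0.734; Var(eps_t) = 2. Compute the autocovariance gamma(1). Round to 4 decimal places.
\gamma(1) = 3.1827

Multiply the model equation by X_{t-k} and take expectations. With theta_0 = psi_0 = 1 and psi_j the MA(infinity) weights, this gives
  gamma(k) - sum_i phi_i gamma(k-i) = c_k,
  c_k = sigma^2 * sum_{j=k..q} theta_j psi_{j-k}   (c_k = 0 for k > q),
using gamma(-m) = gamma(m).
Pure AR (q = 0): c_0 = sigma^2 = 2, c_k = 0 for k >= 1.
Equations for k = 0 and k = 1 (AR order 1):
  gamma(0) = phi_1 gamma(1) + c_0
  gamma(1) = phi_1 gamma(0) + c_1
Substituting the second into the first: gamma(0) (1 - phi_1^2) = c_0 + phi_1 c_1, so
  gamma(0) = c_0 / (1 - phi_1^2) = 2 / (1 - (0.734)^2) = 2 / 0.461244 = 4.3361.
  gamma(1) = phi_1 gamma(0) = (0.734)(4.3361) = 3.182697.
Therefore gamma(1) = 3.1827 (to 4 decimal places).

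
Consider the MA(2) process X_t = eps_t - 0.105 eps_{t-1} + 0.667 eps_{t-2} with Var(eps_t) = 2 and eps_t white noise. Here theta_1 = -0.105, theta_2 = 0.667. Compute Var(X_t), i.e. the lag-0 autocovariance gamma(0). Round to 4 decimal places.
\gamma(0) = 2.9118

For an MA(q) process X_t = eps_t + sum_i theta_i eps_{t-i} with
Var(eps_t) = sigma^2, the variance is
  gamma(0) = sigma^2 * (1 + sum_i theta_i^2).
  sum_i theta_i^2 = (-0.105)^2 + (0.667)^2 = 0.011025 + 0.444889 = 0.455914.
  gamma(0) = 2 * (1 + 0.455914) = 2 * 1.455914 = 2.911828, which rounds to 2.9118.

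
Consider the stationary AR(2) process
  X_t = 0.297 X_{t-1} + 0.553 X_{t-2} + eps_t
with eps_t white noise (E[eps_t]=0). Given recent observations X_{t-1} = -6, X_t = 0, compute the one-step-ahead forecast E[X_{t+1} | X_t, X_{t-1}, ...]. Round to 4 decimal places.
E[X_{t+1} \mid \mathcal F_t] = -3.3180

For an AR(p) model X_t = c + sum_i phi_i X_{t-i} + eps_t, the
one-step-ahead conditional mean is
  E[X_{t+1} | X_t, ...] = c + sum_i phi_i X_{t+1-i}.
Substitute known values:
  E[X_{t+1} | ...] = (0.297) * (0) + (0.553) * (-6)
                   = -3.3180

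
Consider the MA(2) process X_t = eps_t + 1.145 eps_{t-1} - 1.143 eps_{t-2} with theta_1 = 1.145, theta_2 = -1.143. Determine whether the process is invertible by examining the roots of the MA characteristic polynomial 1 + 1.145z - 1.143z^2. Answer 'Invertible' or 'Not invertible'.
\text{Not invertible}

The MA(q) characteristic polynomial is P(z) = 1 + 1.145z - 1.143z^2.
Invertibility requires all roots to lie outside the unit circle, i.e. |z| > 1 for every root.
Set 1 + (1.145) z + (-1.143) z^2 = 0, i.e. a z^2 + b z + c = 0 with a = -1.143, b = 1.145, c = 1.
Discriminant D = b^2 - 4ac = (1.145)^2 - 4*(-1.143)*1 = 1.311025 - (-4.572) = 5.883025.
D >= 0, so the roots are real: z = (-b +/- sqrt(D)) / (2a) = (-1.145 +/- 2.425495) / (-2.286).
  z_1 = (-1.145 + 2.425495) / (-2.286) = -0.5601,   |z_1| = 0.5601.
  z_2 = (-1.145 - 2.425495) / (-2.286) = 1.5619,   |z_2| = 1.5619.
Moduli of all roots: 0.5601, 1.5619.
All moduli strictly greater than 1? No.
Verdict: Not invertible.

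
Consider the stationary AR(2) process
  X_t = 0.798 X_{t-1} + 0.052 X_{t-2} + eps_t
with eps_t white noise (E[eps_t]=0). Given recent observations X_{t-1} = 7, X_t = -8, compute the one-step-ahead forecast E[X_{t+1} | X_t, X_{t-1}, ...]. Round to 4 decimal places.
E[X_{t+1} \mid \mathcal F_t] = -6.0200

For an AR(p) model X_t = c + sum_i phi_i X_{t-i} + eps_t, the
one-step-ahead conditional mean is
  E[X_{t+1} | X_t, ...] = c + sum_i phi_i X_{t+1-i}.
Substitute known values:
  E[X_{t+1} | ...] = (0.798) * (-8) + (0.052) * (7)
                   = -6.0200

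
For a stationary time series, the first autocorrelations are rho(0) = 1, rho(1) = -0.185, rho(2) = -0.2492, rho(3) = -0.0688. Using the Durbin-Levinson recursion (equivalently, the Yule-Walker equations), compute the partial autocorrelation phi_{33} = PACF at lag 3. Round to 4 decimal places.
\phi_{33} = -0.2070

The PACF at lag k is phi_{kk}, the last component of the solution
to the Yule-Walker system G_k phi = r_k where
  (G_k)_{ij} = rho(|i - j|), (r_k)_i = rho(i), i,j = 1..k.
Equivalently, Durbin-Levinson gives phi_{kk} iteratively:
  phi_{11} = rho(1)
  phi_{kk} = [rho(k) - sum_{j=1..k-1} phi_{k-1,j} rho(k-j)]
            / [1 - sum_{j=1..k-1} phi_{k-1,j} rho(j)],
  phi_{k,j} = phi_{k-1,j} - phi_{kk} phi_{k-1,k-j},  j = 1..k-1.
Step k = 1:
  phi_11 = rho(1) = -0.185.
Step k = 2:
  phi_22 = [rho(2) - phi_11 rho(1)] / [1 - phi_11 rho(1)] = [-0.2492 - (-0.185)(-0.185)] / [1 - (-0.185)(-0.185)]
         = -0.283425 / 0.965775 = -0.293469.
  Update: phi_21 = phi_11 - phi_22 phi_11 = -0.185 - (-0.293469)(-0.185) = -0.239292.
Step k = 3:
  phi_33 = [rho(3) - phi_21 rho(2) - phi_22 rho(1)] / [1 - phi_21 rho(1) - phi_22 rho(2)]
    numerator   = -0.0688 - (-0.239292)(-0.2492) - (-0.293469)(-0.185) = -0.18272327
    denominator = 1 - (-0.239292)(-0.185) - (-0.293469)(-0.2492) = 0.88259856
  phi_33 = -0.18272327 / 0.88259856 = -0.207.
Therefore phi_{33} = -0.2070.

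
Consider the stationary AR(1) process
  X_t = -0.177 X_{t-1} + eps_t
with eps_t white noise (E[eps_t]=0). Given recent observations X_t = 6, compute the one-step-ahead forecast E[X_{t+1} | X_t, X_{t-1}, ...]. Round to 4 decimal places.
E[X_{t+1} \mid \mathcal F_t] = -1.0620

For an AR(p) model X_t = c + sum_i phi_i X_{t-i} + eps_t, the
one-step-ahead conditional mean is
  E[X_{t+1} | X_t, ...] = c + sum_i phi_i X_{t+1-i}.
Substitute known values:
  E[X_{t+1} | ...] = (-0.177) * (6)
                   = -1.0620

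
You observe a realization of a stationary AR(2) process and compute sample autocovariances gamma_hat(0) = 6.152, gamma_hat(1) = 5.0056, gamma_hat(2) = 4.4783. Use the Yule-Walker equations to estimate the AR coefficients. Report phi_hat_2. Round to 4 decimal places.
\hat\phi_{2} = 0.1950

The Yule-Walker equations for an AR(p) process read, in matrix form,
  Gamma_p phi = r_p,   with   (Gamma_p)_{ij} = gamma(|i - j|),
                       (r_p)_i = gamma(i),   i,j = 1..p.
Substitute the sample gammas (Toeplitz matrix and right-hand side of size 2):
  Gamma_p = [[6.152, 5.0056], [5.0056, 6.152]]
  r_p     = [5.0056, 4.4783]
Written out:
  6.152 phi_1 + 5.0056 phi_2 = 5.0056
  5.0056 phi_1 + 6.152 phi_2 = 4.4783
Solve by Cramer's rule:
  det = gamma(0)^2 - gamma(1)^2 = (6.152)^2 - (5.0056)^2 = 37.847104 - 25.05603136 = 12.79107264
  phi_hat_1 = [gamma(1) gamma(0) - gamma(1) gamma(2)] / det = [(5.0056)(6.152) - (5.0056)(4.4783)] / 12.79107264 = 8.37787272 / 12.79107264 = 0.655
  phi_hat_2 = [gamma(0) gamma(2) - gamma(1)^2] / det = [(6.152)(4.4783) - (5.0056)^2] / 12.79107264 = 2.49447024 / 12.79107264 = 0.195
So phi_hat = [0.6550, 0.1950].
Therefore phi_hat_2 = 0.1950.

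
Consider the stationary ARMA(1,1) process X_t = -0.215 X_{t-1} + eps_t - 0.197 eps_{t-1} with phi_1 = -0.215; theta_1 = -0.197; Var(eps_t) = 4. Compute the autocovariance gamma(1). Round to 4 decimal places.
\gamma(1) = -1.8011

Multiply the model equation by X_{t-k} and take expectations. With theta_0 = psi_0 = 1 and psi_j the MA(infinity) weights, this gives
  gamma(k) - sum_i phi_i gamma(k-i) = c_k,
  c_k = sigma^2 * sum_{j=k..q} theta_j psi_{j-k}   (c_k = 0 for k > q),
using gamma(-m) = gamma(m).
psi-weights needed (psi_j = theta_j + sum_i phi_i psi_{j-i}):
  psi_1 = theta_1 + phi_1 = -0.197 + (-0.215) = -0.412
Right-hand sides:
  c_0 = sigma^2 (1 + theta_1 psi_1) = 4 * (1 + (-0.197)(-0.412)) = 4 * 1.081164 = 4.324656
  c_1 = sigma^2 theta_1 = 4 * (-0.197) = -0.788
  c_2 = 0
Equations for k = 0 and k = 1 (AR order 1):
  gamma(0) = phi_1 gamma(1) + c_0
  gamma(1) = phi_1 gamma(0) + c_1
Substituting the second into the first: gamma(0) (1 - phi_1^2) = c_0 + phi_1 c_1, so
  gamma(0) = (c_0 + phi_1 c_1) / (1 - phi_1^2) = (4.324656 + (-0.215)(-0.788)) / (1 - (-0.215)^2) = 4.494076 / 0.953775 = 4.711883.
  gamma(1) = phi_1 gamma(0) + c_1 = (-0.215)(4.711883) + (-0.788) = -1.801055.
Therefore gamma(1) = -1.8011 (to 4 decimal places).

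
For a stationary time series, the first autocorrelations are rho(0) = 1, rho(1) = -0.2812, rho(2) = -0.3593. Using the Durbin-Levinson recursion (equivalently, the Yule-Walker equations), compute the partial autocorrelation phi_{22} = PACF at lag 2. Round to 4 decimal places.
\phi_{22} = -0.4760

The PACF at lag k is phi_{kk}, the last component of the solution
to the Yule-Walker system G_k phi = r_k where
  (G_k)_{ij} = rho(|i - j|), (r_k)_i = rho(i), i,j = 1..k.
Equivalently, Durbin-Levinson gives phi_{kk} iteratively:
  phi_{11} = rho(1)
  phi_{kk} = [rho(k) - sum_{j=1..k-1} phi_{k-1,j} rho(k-j)]
            / [1 - sum_{j=1..k-1} phi_{k-1,j} rho(j)],
  phi_{k,j} = phi_{k-1,j} - phi_{kk} phi_{k-1,k-j},  j = 1..k-1.
Step k = 1:
  phi_11 = rho(1) = -0.2812.
Step k = 2:
  phi_22 = [rho(2) - phi_11 rho(1)] / [1 - phi_11 rho(1)] = [-0.3593 - (-0.2812)(-0.2812)] / [1 - (-0.2812)(-0.2812)]
         = -0.43837344 / 0.92092656 = -0.476.
Therefore phi_{22} = -0.4760.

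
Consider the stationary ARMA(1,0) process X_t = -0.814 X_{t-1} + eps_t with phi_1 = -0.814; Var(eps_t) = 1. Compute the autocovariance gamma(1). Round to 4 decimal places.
\gamma(1) = -2.4125

Multiply the model equation by X_{t-k} and take expectations. With theta_0 = psi_0 = 1 and psi_j the MA(infinity) weights, this gives
  gamma(k) - sum_i phi_i gamma(k-i) = c_k,
  c_k = sigma^2 * sum_{j=k..q} theta_j psi_{j-k}   (c_k = 0 for k > q),
using gamma(-m) = gamma(m).
Pure AR (q = 0): c_0 = sigma^2 = 1, c_k = 0 for k >= 1.
Equations for k = 0 and k = 1 (AR order 1):
  gamma(0) = phi_1 gamma(1) + c_0
  gamma(1) = phi_1 gamma(0) + c_1
Substituting the second into the first: gamma(0) (1 - phi_1^2) = c_0 + phi_1 c_1, so
  gamma(0) = c_0 / (1 - phi_1^2) = 1 / (1 - (-0.814)^2) = 1 / 0.337404 = 2.963806.
  gamma(1) = phi_1 gamma(0) = (-0.814)(2.963806) = -2.412538.
Therefore gamma(1) = -2.4125 (to 4 decimal places).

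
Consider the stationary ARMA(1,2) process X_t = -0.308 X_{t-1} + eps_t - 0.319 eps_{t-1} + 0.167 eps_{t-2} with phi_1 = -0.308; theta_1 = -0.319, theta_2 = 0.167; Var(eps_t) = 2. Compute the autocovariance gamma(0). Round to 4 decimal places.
\gamma(0) = 3.0728

Multiply the model equation by X_{t-k} and take expectations. With theta_0 = psi_0 = 1 and psi_j the MA(infinity) weights, this gives
  gamma(k) - sum_i phi_i gamma(k-i) = c_k,
  c_k = sigma^2 * sum_{j=k..q} theta_j psi_{j-k}   (c_k = 0 for k > q),
using gamma(-m) = gamma(m).
psi-weights needed (psi_j = theta_j + sum_i phi_i psi_{j-i}):
  psi_1 = theta_1 + phi_1 = -0.319 + (-0.308) = -0.627
  psi_2 = theta_2 + phi_1 psi_1 = 0.167 + (-0.308)(-0.627) = 0.360116
Right-hand sides:
  c_0 = sigma^2 (1 + theta_1 psi_1 + theta_2 psi_2) = 2 * (1 + (-0.319)(-0.627) + (0.167)(0.360116)) = 2 * 1.260152 = 2.520305
  c_1 = sigma^2 (theta_1 + theta_2 psi_1) = 2 * (-0.319 + (0.167)(-0.627)) = -0.847418
  c_2 = sigma^2 theta_2 = 2 * (0.167) = 0.334
Equations for k = 0 and k = 1 (AR order 1):
  gamma(0) = phi_1 gamma(1) + c_0
  gamma(1) = phi_1 gamma(0) + c_1
Substituting the second into the first: gamma(0) (1 - phi_1^2) = c_0 + phi_1 c_1, so
  gamma(0) = (c_0 + phi_1 c_1) / (1 - phi_1^2) = (2.520305 + (-0.308)(-0.847418)) / (1 - (-0.308)^2) = 2.781309 / 0.905136 = 3.072808.
Therefore gamma(0) = 3.0728 (to 4 decimal places).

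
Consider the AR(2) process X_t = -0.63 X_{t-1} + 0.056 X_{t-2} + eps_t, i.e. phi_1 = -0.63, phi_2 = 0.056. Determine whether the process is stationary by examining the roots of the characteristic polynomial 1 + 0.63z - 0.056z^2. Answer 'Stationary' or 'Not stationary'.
\text{Stationary}

The AR(p) characteristic polynomial is P(z) = 1 + 0.63z - 0.056z^2.
Stationarity requires all roots to lie outside the unit circle, i.e. |z| > 1 for every root.
Set 1 + (0.63) z + (-0.056) z^2 = 0, i.e. a z^2 + b z + c = 0 with a = -0.056, b = 0.63, c = 1.
Discriminant D = b^2 - 4ac = (0.63)^2 - 4*(-0.056)*1 = 0.3969 - (-0.224) = 0.6209.
D >= 0, so the roots are real: z = (-b +/- sqrt(D)) / (2a) = (-0.63 +/- 0.787972) / (-0.112).
  z_1 = (-0.63 + 0.787972) / (-0.112) = -1.4105,   |z_1| = 1.4105.
  z_2 = (-0.63 - 0.787972) / (-0.112) = 12.6605,   |z_2| = 12.6605.
Moduli of all roots: 1.4105, 12.6605.
All moduli strictly greater than 1? Yes.
Verdict: Stationary.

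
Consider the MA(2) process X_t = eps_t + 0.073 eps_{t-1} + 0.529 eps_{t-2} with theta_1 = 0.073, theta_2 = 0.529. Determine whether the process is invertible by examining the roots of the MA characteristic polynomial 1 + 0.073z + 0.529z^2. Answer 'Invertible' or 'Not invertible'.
\text{Invertible}

The MA(q) characteristic polynomial is P(z) = 1 + 0.073z + 0.529z^2.
Invertibility requires all roots to lie outside the unit circle, i.e. |z| > 1 for every root.
Set 1 + (0.073) z + (0.529) z^2 = 0, i.e. a z^2 + b z + c = 0 with a = 0.529, b = 0.073, c = 1.
Discriminant D = b^2 - 4ac = (0.073)^2 - 4*(0.529)*1 = 0.005329 - (2.116) = -2.110671.
D < 0, so the roots are the complex-conjugate pair z = (-b +/- i sqrt(-D)) / (2a) = -0.069 +/- 1.3732i.
For a conjugate pair |z|^2 = z * conj(z) = (product of roots) = c/a = 1/(0.529) = 1.890359, so |z| = sqrt(1.890359) = 1.3749 for both roots.
Moduli of all roots: 1.3749, 1.3749.
All moduli strictly greater than 1? Yes.
Verdict: Invertible.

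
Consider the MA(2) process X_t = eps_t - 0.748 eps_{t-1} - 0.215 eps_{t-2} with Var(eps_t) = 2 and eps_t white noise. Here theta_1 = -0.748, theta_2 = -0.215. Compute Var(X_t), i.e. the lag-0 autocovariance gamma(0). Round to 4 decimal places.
\gamma(0) = 3.2115

For an MA(q) process X_t = eps_t + sum_i theta_i eps_{t-i} with
Var(eps_t) = sigma^2, the variance is
  gamma(0) = sigma^2 * (1 + sum_i theta_i^2).
  sum_i theta_i^2 = (-0.748)^2 + (-0.215)^2 = 0.559504 + 0.046225 = 0.605729.
  gamma(0) = 2 * (1 + 0.605729) = 2 * 1.605729 = 3.211458, which rounds to 3.2115.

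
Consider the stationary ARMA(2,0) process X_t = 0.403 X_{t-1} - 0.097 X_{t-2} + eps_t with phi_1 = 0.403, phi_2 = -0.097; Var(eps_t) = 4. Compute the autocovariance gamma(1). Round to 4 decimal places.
\gamma(1) = 1.7149

Multiply the model equation by X_{t-k} and take expectations. With theta_0 = psi_0 = 1 and psi_j the MA(infinity) weights, this gives
  gamma(k) - sum_i phi_i gamma(k-i) = c_k,
  c_k = sigma^2 * sum_{j=k..q} theta_j psi_{j-k}   (c_k = 0 for k > q),
using gamma(-m) = gamma(m).
Pure AR (q = 0): c_0 = sigma^2 = 4, c_k = 0 for k >= 1.
Equations for k = 0, 1, 2 (AR order 2, c_2 = 0):
  (E0) gamma(0) = phi_1 gamma(1) + phi_2 gamma(2) + c_0
  (E1) gamma(1) = phi_1 gamma(0) + phi_2 gamma(1) + c_1
  (E2) gamma(2) = phi_1 gamma(1) + phi_2 gamma(0)
From (E1): gamma(1) = A gamma(0) + B with
  A = phi_1 / (1 - phi_2) = 0.403 / 1.097 = 0.367366,   B = c_1 / (1 - phi_2) = 0 / 1.097 = 0.
Insert (E2) into (E0): gamma(0) (1 - phi_2^2) = phi_1 (1 + phi_2) gamma(1) + c_0.
  phi_1 (1 + phi_2) = (0.403)(0.903) = 0.363909,   1 - phi_2^2 = 0.990591.
Replace gamma(1) by A gamma(0) + B and collect gamma(0):
  gamma(0) [0.990591 - (0.363909)(0.367366)] = c_0 = 4
  gamma(0) * 0.856903 = 4
  gamma(0) = 4 / 0.856903 = 4.667971.
  gamma(1) = A gamma(0) = (0.367366)(4.667971) = 1.714852.
Therefore gamma(1) = 1.7149 (to 4 decimal places).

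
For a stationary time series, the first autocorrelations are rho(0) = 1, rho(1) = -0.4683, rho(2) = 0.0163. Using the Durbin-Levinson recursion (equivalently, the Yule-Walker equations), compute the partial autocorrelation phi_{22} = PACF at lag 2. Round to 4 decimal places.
\phi_{22} = -0.2600

The PACF at lag k is phi_{kk}, the last component of the solution
to the Yule-Walker system G_k phi = r_k where
  (G_k)_{ij} = rho(|i - j|), (r_k)_i = rho(i), i,j = 1..k.
Equivalently, Durbin-Levinson gives phi_{kk} iteratively:
  phi_{11} = rho(1)
  phi_{kk} = [rho(k) - sum_{j=1..k-1} phi_{k-1,j} rho(k-j)]
            / [1 - sum_{j=1..k-1} phi_{k-1,j} rho(j)],
  phi_{k,j} = phi_{k-1,j} - phi_{kk} phi_{k-1,k-j},  j = 1..k-1.
Step k = 1:
  phi_11 = rho(1) = -0.4683.
Step k = 2:
  phi_22 = [rho(2) - phi_11 rho(1)] / [1 - phi_11 rho(1)] = [0.0163 - (-0.4683)(-0.4683)] / [1 - (-0.4683)(-0.4683)]
         = -0.20300489 / 0.78069511 = -0.26.
Therefore phi_{22} = -0.2600.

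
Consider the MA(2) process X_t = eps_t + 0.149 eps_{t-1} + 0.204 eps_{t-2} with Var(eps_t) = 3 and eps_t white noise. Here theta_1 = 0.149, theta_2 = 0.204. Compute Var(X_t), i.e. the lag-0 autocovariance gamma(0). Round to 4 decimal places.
\gamma(0) = 3.1915

For an MA(q) process X_t = eps_t + sum_i theta_i eps_{t-i} with
Var(eps_t) = sigma^2, the variance is
  gamma(0) = sigma^2 * (1 + sum_i theta_i^2).
  sum_i theta_i^2 = (0.149)^2 + (0.204)^2 = 0.022201 + 0.041616 = 0.063817.
  gamma(0) = 3 * (1 + 0.063817) = 3 * 1.063817 = 3.191451, which rounds to 3.1915.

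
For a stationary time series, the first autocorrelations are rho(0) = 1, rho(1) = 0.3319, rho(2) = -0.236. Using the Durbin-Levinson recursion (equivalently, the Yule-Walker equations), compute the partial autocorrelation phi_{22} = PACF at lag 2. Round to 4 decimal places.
\phi_{22} = -0.3890

The PACF at lag k is phi_{kk}, the last component of the solution
to the Yule-Walker system G_k phi = r_k where
  (G_k)_{ij} = rho(|i - j|), (r_k)_i = rho(i), i,j = 1..k.
Equivalently, Durbin-Levinson gives phi_{kk} iteratively:
  phi_{11} = rho(1)
  phi_{kk} = [rho(k) - sum_{j=1..k-1} phi_{k-1,j} rho(k-j)]
            / [1 - sum_{j=1..k-1} phi_{k-1,j} rho(j)],
  phi_{k,j} = phi_{k-1,j} - phi_{kk} phi_{k-1,k-j},  j = 1..k-1.
Step k = 1:
  phi_11 = rho(1) = 0.3319.
Step k = 2:
  phi_22 = [rho(2) - phi_11 rho(1)] / [1 - phi_11 rho(1)] = [-0.236 - (0.3319)(0.3319)] / [1 - (0.3319)(0.3319)]
         = -0.34615761 / 0.88984239 = -0.389.
Therefore phi_{22} = -0.3890.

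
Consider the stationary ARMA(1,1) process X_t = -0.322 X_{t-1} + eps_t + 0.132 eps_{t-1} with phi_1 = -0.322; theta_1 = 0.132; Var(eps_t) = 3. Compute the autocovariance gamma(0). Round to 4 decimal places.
\gamma(0) = 3.1208

Multiply the model equation by X_{t-k} and take expectations. With theta_0 = psi_0 = 1 and psi_j the MA(infinity) weights, this gives
  gamma(k) - sum_i phi_i gamma(k-i) = c_k,
  c_k = sigma^2 * sum_{j=k..q} theta_j psi_{j-k}   (c_k = 0 for k > q),
using gamma(-m) = gamma(m).
psi-weights needed (psi_j = theta_j + sum_i phi_i psi_{j-i}):
  psi_1 = theta_1 + phi_1 = 0.132 + (-0.322) = -0.19
Right-hand sides:
  c_0 = sigma^2 (1 + theta_1 psi_1) = 3 * (1 + (0.132)(-0.19)) = 3 * 0.97492 = 2.92476
  c_1 = sigma^2 theta_1 = 3 * (0.132) = 0.396
  c_2 = 0
Equations for k = 0 and k = 1 (AR order 1):
  gamma(0) = phi_1 gamma(1) + c_0
  gamma(1) = phi_1 gamma(0) + c_1
Substituting the second into the first: gamma(0) (1 - phi_1^2) = c_0 + phi_1 c_1, so
  gamma(0) = (c_0 + phi_1 c_1) / (1 - phi_1^2) = (2.92476 + (-0.322)(0.396)) / (1 - (-0.322)^2) = 2.797248 / 0.896316 = 3.120828.
Therefore gamma(0) = 3.1208 (to 4 decimal places).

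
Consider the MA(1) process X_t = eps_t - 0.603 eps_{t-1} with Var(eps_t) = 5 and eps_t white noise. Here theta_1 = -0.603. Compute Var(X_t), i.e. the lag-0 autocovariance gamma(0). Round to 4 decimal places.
\gamma(0) = 6.8180

For an MA(q) process X_t = eps_t + sum_i theta_i eps_{t-i} with
Var(eps_t) = sigma^2, the variance is
  gamma(0) = sigma^2 * (1 + sum_i theta_i^2).
  sum_i theta_i^2 = (-0.603)^2 = 0.363609.
  gamma(0) = 5 * (1 + 0.363609) = 5 * 1.363609 = 6.818045, which rounds to 6.8180.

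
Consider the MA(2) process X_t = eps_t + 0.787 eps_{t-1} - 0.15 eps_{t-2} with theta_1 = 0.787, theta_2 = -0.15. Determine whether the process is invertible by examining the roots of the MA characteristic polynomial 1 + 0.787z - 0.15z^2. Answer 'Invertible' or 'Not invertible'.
\text{Invertible}

The MA(q) characteristic polynomial is P(z) = 1 + 0.787z - 0.15z^2.
Invertibility requires all roots to lie outside the unit circle, i.e. |z| > 1 for every root.
Set 1 + (0.787) z + (-0.15) z^2 = 0, i.e. a z^2 + b z + c = 0 with a = -0.15, b = 0.787, c = 1.
Discriminant D = b^2 - 4ac = (0.787)^2 - 4*(-0.15)*1 = 0.619369 - (-0.6) = 1.219369.
D >= 0, so the roots are real: z = (-b +/- sqrt(D)) / (2a) = (-0.787 +/- 1.10425) / (-0.3).
  z_1 = (-0.787 + 1.10425) / (-0.3) = -1.0575,   |z_1| = 1.0575.
  z_2 = (-0.787 - 1.10425) / (-0.3) = 6.3042,   |z_2| = 6.3042.
Moduli of all roots: 1.0575, 6.3042.
All moduli strictly greater than 1? Yes.
Verdict: Invertible.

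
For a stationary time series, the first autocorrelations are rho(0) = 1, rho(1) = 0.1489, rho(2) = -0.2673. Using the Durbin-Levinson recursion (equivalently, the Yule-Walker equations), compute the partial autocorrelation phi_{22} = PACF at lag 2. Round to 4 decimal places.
\phi_{22} = -0.2960

The PACF at lag k is phi_{kk}, the last component of the solution
to the Yule-Walker system G_k phi = r_k where
  (G_k)_{ij} = rho(|i - j|), (r_k)_i = rho(i), i,j = 1..k.
Equivalently, Durbin-Levinson gives phi_{kk} iteratively:
  phi_{11} = rho(1)
  phi_{kk} = [rho(k) - sum_{j=1..k-1} phi_{k-1,j} rho(k-j)]
            / [1 - sum_{j=1..k-1} phi_{k-1,j} rho(j)],
  phi_{k,j} = phi_{k-1,j} - phi_{kk} phi_{k-1,k-j},  j = 1..k-1.
Step k = 1:
  phi_11 = rho(1) = 0.1489.
Step k = 2:
  phi_22 = [rho(2) - phi_11 rho(1)] / [1 - phi_11 rho(1)] = [-0.2673 - (0.1489)(0.1489)] / [1 - (0.1489)(0.1489)]
         = -0.28947121 / 0.97782879 = -0.296.
Therefore phi_{22} = -0.2960.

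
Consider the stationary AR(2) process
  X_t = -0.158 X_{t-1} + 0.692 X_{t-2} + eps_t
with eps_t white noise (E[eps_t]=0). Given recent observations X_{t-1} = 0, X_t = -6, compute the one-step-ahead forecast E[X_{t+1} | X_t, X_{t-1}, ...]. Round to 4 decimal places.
E[X_{t+1} \mid \mathcal F_t] = 0.9480

For an AR(p) model X_t = c + sum_i phi_i X_{t-i} + eps_t, the
one-step-ahead conditional mean is
  E[X_{t+1} | X_t, ...] = c + sum_i phi_i X_{t+1-i}.
Substitute known values:
  E[X_{t+1} | ...] = (-0.158) * (-6) + (0.692) * (0)
                   = 0.9480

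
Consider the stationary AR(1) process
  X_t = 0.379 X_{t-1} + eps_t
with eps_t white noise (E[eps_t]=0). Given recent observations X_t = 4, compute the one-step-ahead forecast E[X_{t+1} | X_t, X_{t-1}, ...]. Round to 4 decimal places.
E[X_{t+1} \mid \mathcal F_t] = 1.5160

For an AR(p) model X_t = c + sum_i phi_i X_{t-i} + eps_t, the
one-step-ahead conditional mean is
  E[X_{t+1} | X_t, ...] = c + sum_i phi_i X_{t+1-i}.
Substitute known values:
  E[X_{t+1} | ...] = (0.379) * (4)
                   = 1.5160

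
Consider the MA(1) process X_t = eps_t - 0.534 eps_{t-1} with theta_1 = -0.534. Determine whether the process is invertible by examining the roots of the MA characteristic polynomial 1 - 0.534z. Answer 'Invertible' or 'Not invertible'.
\text{Invertible}

The MA(q) characteristic polynomial is P(z) = 1 - 0.534z.
Invertibility requires all roots to lie outside the unit circle, i.e. |z| > 1 for every root.
This is linear in z: 1 + (-0.534) z = 0  =>  z = -1/(-0.534) = 1.872659,  |z| = 1.872659.
Moduli of all roots: 1.8727.
All moduli strictly greater than 1? Yes.
Verdict: Invertible.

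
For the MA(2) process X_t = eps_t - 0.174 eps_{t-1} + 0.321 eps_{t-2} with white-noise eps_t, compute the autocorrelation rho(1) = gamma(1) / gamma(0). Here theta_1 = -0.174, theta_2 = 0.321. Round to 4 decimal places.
\rho(1) = -0.2028

For an MA(q) process with theta_0 = 1, the autocovariance is
  gamma(k) = sigma^2 * sum_{i=0..q-k} theta_i * theta_{i+k},
and rho(k) = gamma(k) / gamma(0). Sigma^2 cancels.
  numerator   = (1)*(-0.174) + (-0.174)*(0.321) = -0.229854.
  denominator = (1)^2 + (-0.174)^2 + (0.321)^2 = 1.133317.
  rho(1) = -0.229854 / 1.133317 = -0.2028.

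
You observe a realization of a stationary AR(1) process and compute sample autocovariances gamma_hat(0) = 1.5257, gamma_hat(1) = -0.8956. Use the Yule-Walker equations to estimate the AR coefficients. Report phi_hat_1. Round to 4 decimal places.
\hat\phi_{1} = -0.5870

The Yule-Walker equations for an AR(p) process read, in matrix form,
  Gamma_p phi = r_p,   with   (Gamma_p)_{ij} = gamma(|i - j|),
                       (r_p)_i = gamma(i),   i,j = 1..p.
Substitute the sample gammas (Toeplitz matrix and right-hand side of size 1):
  Gamma_p = [[1.5257]]
  r_p     = [-0.8956]
With p = 1 this is the single equation gamma(0) phi_1 = gamma(1):
  phi_hat_1 = gamma(1) / gamma(0) = -0.8956 / 1.5257 = -0.5870.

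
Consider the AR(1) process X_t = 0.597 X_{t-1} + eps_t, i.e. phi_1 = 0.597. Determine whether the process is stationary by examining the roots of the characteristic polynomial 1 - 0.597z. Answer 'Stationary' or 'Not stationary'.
\text{Stationary}

The AR(p) characteristic polynomial is P(z) = 1 - 0.597z.
Stationarity requires all roots to lie outside the unit circle, i.e. |z| > 1 for every root.
This is linear in z: 1 + (-0.597) z = 0  =>  z = -1/(-0.597) = 1.675042,  |z| = 1.675042.
Moduli of all roots: 1.6750.
All moduli strictly greater than 1? Yes.
Verdict: Stationary.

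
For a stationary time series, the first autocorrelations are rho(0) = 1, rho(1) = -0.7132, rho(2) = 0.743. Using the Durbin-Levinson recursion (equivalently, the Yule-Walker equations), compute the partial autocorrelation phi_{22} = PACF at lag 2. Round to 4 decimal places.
\phi_{22} = 0.4769

The PACF at lag k is phi_{kk}, the last component of the solution
to the Yule-Walker system G_k phi = r_k where
  (G_k)_{ij} = rho(|i - j|), (r_k)_i = rho(i), i,j = 1..k.
Equivalently, Durbin-Levinson gives phi_{kk} iteratively:
  phi_{11} = rho(1)
  phi_{kk} = [rho(k) - sum_{j=1..k-1} phi_{k-1,j} rho(k-j)]
            / [1 - sum_{j=1..k-1} phi_{k-1,j} rho(j)],
  phi_{k,j} = phi_{k-1,j} - phi_{kk} phi_{k-1,k-j},  j = 1..k-1.
Step k = 1:
  phi_11 = rho(1) = -0.7132.
Step k = 2:
  phi_22 = [rho(2) - phi_11 rho(1)] / [1 - phi_11 rho(1)] = [0.743 - (-0.7132)(-0.7132)] / [1 - (-0.7132)(-0.7132)]
         = 0.23434576 / 0.49134576 = 0.4769.
Therefore phi_{22} = 0.4769.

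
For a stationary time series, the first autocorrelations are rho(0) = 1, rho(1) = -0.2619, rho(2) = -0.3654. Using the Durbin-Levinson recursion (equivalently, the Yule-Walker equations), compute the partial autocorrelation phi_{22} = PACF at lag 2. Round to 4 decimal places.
\phi_{22} = -0.4660

The PACF at lag k is phi_{kk}, the last component of the solution
to the Yule-Walker system G_k phi = r_k where
  (G_k)_{ij} = rho(|i - j|), (r_k)_i = rho(i), i,j = 1..k.
Equivalently, Durbin-Levinson gives phi_{kk} iteratively:
  phi_{11} = rho(1)
  phi_{kk} = [rho(k) - sum_{j=1..k-1} phi_{k-1,j} rho(k-j)]
            / [1 - sum_{j=1..k-1} phi_{k-1,j} rho(j)],
  phi_{k,j} = phi_{k-1,j} - phi_{kk} phi_{k-1,k-j},  j = 1..k-1.
Step k = 1:
  phi_11 = rho(1) = -0.2619.
Step k = 2:
  phi_22 = [rho(2) - phi_11 rho(1)] / [1 - phi_11 rho(1)] = [-0.3654 - (-0.2619)(-0.2619)] / [1 - (-0.2619)(-0.2619)]
         = -0.43399161 / 0.93140839 = -0.466.
Therefore phi_{22} = -0.4660.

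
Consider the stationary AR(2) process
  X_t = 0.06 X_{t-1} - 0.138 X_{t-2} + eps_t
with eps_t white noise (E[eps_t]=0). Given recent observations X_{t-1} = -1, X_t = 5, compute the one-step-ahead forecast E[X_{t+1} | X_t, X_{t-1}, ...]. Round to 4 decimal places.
E[X_{t+1} \mid \mathcal F_t] = 0.4380

For an AR(p) model X_t = c + sum_i phi_i X_{t-i} + eps_t, the
one-step-ahead conditional mean is
  E[X_{t+1} | X_t, ...] = c + sum_i phi_i X_{t+1-i}.
Substitute known values:
  E[X_{t+1} | ...] = (0.06) * (5) + (-0.138) * (-1)
                   = 0.4380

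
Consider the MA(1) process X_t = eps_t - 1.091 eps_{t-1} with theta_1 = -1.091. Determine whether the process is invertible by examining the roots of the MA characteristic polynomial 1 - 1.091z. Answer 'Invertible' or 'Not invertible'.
\text{Not invertible}

The MA(q) characteristic polynomial is P(z) = 1 - 1.091z.
Invertibility requires all roots to lie outside the unit circle, i.e. |z| > 1 for every root.
This is linear in z: 1 + (-1.091) z = 0  =>  z = -1/(-1.091) = 0.91659,  |z| = 0.91659.
Moduli of all roots: 0.9166.
All moduli strictly greater than 1? No.
Verdict: Not invertible.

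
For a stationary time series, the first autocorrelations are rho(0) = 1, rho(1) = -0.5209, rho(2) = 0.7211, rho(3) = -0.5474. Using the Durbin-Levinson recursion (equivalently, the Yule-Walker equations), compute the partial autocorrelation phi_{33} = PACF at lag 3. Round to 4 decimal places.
\phi_{33} = -0.1820

The PACF at lag k is phi_{kk}, the last component of the solution
to the Yule-Walker system G_k phi = r_k where
  (G_k)_{ij} = rho(|i - j|), (r_k)_i = rho(i), i,j = 1..k.
Equivalently, Durbin-Levinson gives phi_{kk} iteratively:
  phi_{11} = rho(1)
  phi_{kk} = [rho(k) - sum_{j=1..k-1} phi_{k-1,j} rho(k-j)]
            / [1 - sum_{j=1..k-1} phi_{k-1,j} rho(j)],
  phi_{k,j} = phi_{k-1,j} - phi_{kk} phi_{k-1,k-j},  j = 1..k-1.
Step k = 1:
  phi_11 = rho(1) = -0.5209.
Step k = 2:
  phi_22 = [rho(2) - phi_11 rho(1)] / [1 - phi_11 rho(1)] = [0.7211 - (-0.5209)(-0.5209)] / [1 - (-0.5209)(-0.5209)]
         = 0.44976319 / 0.72866319 = 0.617244.
  Update: phi_21 = phi_11 - phi_22 phi_11 = -0.5209 - (0.617244)(-0.5209) = -0.199377.
Step k = 3:
  phi_33 = [rho(3) - phi_21 rho(2) - phi_22 rho(1)] / [1 - phi_21 rho(1) - phi_22 rho(2)]
    numerator   = -0.5474 - (-0.199377)(0.7211) - (0.617244)(-0.5209) = -0.08210637
    denominator = 1 - (-0.199377)(-0.5209) - (0.617244)(0.7211) = 0.45104943
  phi_33 = -0.08210637 / 0.45104943 = -0.182.
Therefore phi_{33} = -0.1820.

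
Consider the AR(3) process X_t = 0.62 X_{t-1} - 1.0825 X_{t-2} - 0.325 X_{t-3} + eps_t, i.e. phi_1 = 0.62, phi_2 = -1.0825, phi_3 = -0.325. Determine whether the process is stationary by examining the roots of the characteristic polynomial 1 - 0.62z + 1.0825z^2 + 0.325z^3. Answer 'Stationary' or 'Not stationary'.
\text{Not stationary}

The AR(p) characteristic polynomial is P(z) = 1 - 0.62z + 1.0825z^2 + 0.325z^3.
Stationarity requires all roots to lie outside the unit circle, i.e. |z| > 1 for every root.
Degree 3: look for a simple real root z0 first, then factor out (1 - z/z0) and solve the remaining quadratic.
Testing z0 = -4: P(-4) = 1 + (-0.62)(-4) + (1.0825)(-4)^2 + (0.325)(-4)^3
  = 1 + (2.48) + (17.32) + (-20.8) = 0.  So z_0 = -4 is a root, |z_0| = 4.
Divide out the factor (1 + 0.25 z) = (1 - z/z0) (since 1/z0 = -0.25):
  P(z) = (1 + 0.25 z)(1 + (-0.87) z + (1.3) z^2)
  [check: z-coef -0.87 - (-0.25) = -0.62; z^2-coef 1.3 - (-0.25)(-0.87) = 1.0825; z^3-coef -(-0.25)(1.3) = 0.325.]
Remaining roots from the quadratic factor 1 + (-0.87) z + (1.3) z^2:
  Set 1 + (-0.87) z + (1.3) z^2 = 0, i.e. a z^2 + b z + c = 0 with a = 1.3, b = -0.87, c = 1.
  Discriminant D = b^2 - 4ac = (-0.87)^2 - 4*(1.3)*1 = 0.7569 - (5.2) = -4.4431.
  D < 0, so the roots are the complex-conjugate pair z = (-b +/- i sqrt(-D)) / (2a) = 0.3346 +/- 0.8107i.
  For a conjugate pair |z|^2 = z * conj(z) = (product of roots) = c/a = 1/(1.3) = 0.769231, so |z| = sqrt(0.769231) = 0.8771 for both roots.
Moduli of all roots: 4.0000, 0.8771, 0.8771.
All moduli strictly greater than 1? No.
Verdict: Not stationary.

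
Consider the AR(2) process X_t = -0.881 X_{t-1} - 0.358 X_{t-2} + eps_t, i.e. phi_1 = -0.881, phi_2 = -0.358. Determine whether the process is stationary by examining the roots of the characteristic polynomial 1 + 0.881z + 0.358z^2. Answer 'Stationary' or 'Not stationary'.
\text{Stationary}

The AR(p) characteristic polynomial is P(z) = 1 + 0.881z + 0.358z^2.
Stationarity requires all roots to lie outside the unit circle, i.e. |z| > 1 for every root.
Set 1 + (0.881) z + (0.358) z^2 = 0, i.e. a z^2 + b z + c = 0 with a = 0.358, b = 0.881, c = 1.
Discriminant D = b^2 - 4ac = (0.881)^2 - 4*(0.358)*1 = 0.776161 - (1.432) = -0.655839.
D < 0, so the roots are the complex-conjugate pair z = (-b +/- i sqrt(-D)) / (2a) = -1.2304 +/- 1.1311i.
For a conjugate pair |z|^2 = z * conj(z) = (product of roots) = c/a = 1/(0.358) = 2.793296, so |z| = sqrt(2.793296) = 1.6713 for both roots.
Moduli of all roots: 1.6713, 1.6713.
All moduli strictly greater than 1? Yes.
Verdict: Stationary.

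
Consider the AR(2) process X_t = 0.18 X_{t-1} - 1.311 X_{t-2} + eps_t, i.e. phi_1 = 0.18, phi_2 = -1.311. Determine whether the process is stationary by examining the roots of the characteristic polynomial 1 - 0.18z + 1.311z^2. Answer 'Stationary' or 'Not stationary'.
\text{Not stationary}

The AR(p) characteristic polynomial is P(z) = 1 - 0.18z + 1.311z^2.
Stationarity requires all roots to lie outside the unit circle, i.e. |z| > 1 for every root.
Set 1 + (-0.18) z + (1.311) z^2 = 0, i.e. a z^2 + b z + c = 0 with a = 1.311, b = -0.18, c = 1.
Discriminant D = b^2 - 4ac = (-0.18)^2 - 4*(1.311)*1 = 0.0324 - (5.244) = -5.2116.
D < 0, so the roots are the complex-conjugate pair z = (-b +/- i sqrt(-D)) / (2a) = 0.0686 +/- 0.8707i.
For a conjugate pair |z|^2 = z * conj(z) = (product of roots) = c/a = 1/(1.311) = 0.762777, so |z| = sqrt(0.762777) = 0.8734 for both roots.
Moduli of all roots: 0.8734, 0.8734.
All moduli strictly greater than 1? No.
Verdict: Not stationary.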